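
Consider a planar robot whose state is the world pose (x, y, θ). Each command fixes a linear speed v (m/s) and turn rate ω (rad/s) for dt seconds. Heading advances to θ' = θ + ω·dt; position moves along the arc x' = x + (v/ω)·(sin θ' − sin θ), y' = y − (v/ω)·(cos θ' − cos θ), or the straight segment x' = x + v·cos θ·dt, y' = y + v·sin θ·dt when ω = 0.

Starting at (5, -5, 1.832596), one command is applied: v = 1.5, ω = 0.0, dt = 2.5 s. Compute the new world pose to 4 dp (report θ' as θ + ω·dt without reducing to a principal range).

(4.0294, -1.3778, 1.8326)

θ' = 1.8326 + 0.0·2.5 = 1.8326
ω = 0 → straight: x' = 5 + 1.5·cos(1.8326)·2.5 = 4.0294
y' = -5 + 1.5·sin(1.8326)·2.5 = -1.3778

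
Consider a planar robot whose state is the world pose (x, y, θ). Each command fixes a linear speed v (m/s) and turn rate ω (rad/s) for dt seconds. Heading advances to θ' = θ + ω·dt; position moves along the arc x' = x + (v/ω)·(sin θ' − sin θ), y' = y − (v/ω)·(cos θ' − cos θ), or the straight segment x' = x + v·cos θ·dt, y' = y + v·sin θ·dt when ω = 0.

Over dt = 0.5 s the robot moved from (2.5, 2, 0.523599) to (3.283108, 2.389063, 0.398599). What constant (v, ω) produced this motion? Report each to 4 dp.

Δθ = 0.398599 − 0.523599 = -0.125000
ω = Δθ/dt = -0.125000/0.5 = -0.2500
R = Δx/(sin θ' − sin θ) = -7.0000
v = R·ω = -7.0000·-0.2500 = 1.7500

v = 1.7500, ω = -0.2500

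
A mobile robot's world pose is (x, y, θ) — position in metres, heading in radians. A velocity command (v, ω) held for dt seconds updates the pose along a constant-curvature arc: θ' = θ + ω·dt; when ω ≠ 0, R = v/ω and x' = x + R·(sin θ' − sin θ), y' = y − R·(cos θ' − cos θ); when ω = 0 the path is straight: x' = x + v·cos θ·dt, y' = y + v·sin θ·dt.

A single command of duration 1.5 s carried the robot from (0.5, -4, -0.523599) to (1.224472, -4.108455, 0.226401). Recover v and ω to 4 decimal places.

v = 0.5000, ω = 0.5000

Δθ = 0.226401 − -0.523599 = 0.750000
ω = Δθ/dt = 0.750000/1.5 = 0.5000
R = Δx/(sin θ' − sin θ) = 1.0000
v = R·ω = 1.0000·0.5000 = 0.5000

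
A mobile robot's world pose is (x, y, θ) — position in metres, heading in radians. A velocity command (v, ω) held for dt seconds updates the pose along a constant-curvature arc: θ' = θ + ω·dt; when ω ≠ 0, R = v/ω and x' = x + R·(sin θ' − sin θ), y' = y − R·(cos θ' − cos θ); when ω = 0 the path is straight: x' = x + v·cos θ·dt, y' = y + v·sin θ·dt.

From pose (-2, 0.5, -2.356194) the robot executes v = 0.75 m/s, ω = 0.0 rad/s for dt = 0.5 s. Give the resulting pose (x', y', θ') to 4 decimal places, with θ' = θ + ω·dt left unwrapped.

(-2.2652, 0.2348, -2.3562)

θ' = -2.3562 + 0.0·0.5 = -2.3562
ω = 0 → straight: x' = -2 + 0.75·cos(-2.3562)·0.5 = -2.2652
y' = 0.5 + 0.75·sin(-2.3562)·0.5 = 0.2348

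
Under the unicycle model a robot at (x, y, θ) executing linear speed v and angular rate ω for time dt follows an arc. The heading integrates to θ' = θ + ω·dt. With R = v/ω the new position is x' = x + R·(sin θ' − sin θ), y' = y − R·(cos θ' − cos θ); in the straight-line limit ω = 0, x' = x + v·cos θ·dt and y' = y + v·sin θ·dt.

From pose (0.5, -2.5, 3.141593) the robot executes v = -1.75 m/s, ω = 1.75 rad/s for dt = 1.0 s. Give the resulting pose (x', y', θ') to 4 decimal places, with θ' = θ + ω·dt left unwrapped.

(1.4840, -1.3218, 4.8916)

θ' = 3.1416 + 1.75·1.0 = 4.8916
R = v/ω = -1.75/1.75 = -1.0000
x' = 0.5 + -1.0000·(sin 4.8916 − sin 3.1416) = 1.4840
y' = -2.5 − -1.0000·(cos 4.8916 − cos 3.1416) = -1.3218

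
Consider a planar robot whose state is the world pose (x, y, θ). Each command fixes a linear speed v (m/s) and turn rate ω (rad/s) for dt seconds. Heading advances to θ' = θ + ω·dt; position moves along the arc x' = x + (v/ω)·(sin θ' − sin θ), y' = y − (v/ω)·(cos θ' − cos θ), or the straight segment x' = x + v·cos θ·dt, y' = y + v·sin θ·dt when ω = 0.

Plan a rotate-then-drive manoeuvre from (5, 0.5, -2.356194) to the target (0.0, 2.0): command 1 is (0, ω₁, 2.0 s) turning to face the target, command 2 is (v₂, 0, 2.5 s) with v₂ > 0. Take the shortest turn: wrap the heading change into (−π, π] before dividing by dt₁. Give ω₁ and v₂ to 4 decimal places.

ω₁ = -0.5384, v₂ = 2.0881

heading to target = atan2(2−0.5, 0−5) = 2.8501
Δθ = wrap(2.8501 − -2.3562) = -1.0769; ω₁ = Δθ/dt₁ = -0.5384
distance = √((0−5)² + (2−0.5)²) = 5.2202; v₂ = distance/dt₂ = 2.0881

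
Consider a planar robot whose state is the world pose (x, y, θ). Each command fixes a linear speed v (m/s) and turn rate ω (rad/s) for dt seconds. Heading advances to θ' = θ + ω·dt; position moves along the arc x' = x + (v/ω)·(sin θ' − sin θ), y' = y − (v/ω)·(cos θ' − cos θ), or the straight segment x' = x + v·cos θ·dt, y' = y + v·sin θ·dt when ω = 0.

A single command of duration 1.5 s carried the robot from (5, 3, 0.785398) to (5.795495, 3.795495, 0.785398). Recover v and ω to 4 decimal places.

Δθ = 0.785398 − 0.785398 = 0.000000
ω = Δθ/dt = 0.000000/1.5 = 0.0000
ω = 0 → v = (Δx·cos θ + Δy·sin θ)/dt = 0.7500

v = 0.7500, ω = 0.0000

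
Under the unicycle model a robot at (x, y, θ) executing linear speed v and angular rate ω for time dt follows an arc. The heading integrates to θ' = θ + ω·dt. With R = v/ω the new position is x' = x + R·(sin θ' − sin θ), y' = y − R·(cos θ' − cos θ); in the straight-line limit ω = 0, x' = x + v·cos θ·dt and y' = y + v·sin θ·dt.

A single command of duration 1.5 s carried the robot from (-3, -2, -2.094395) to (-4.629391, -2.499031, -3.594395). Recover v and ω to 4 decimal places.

v = 1.2500, ω = -1.0000

Δθ = -3.594395 − -2.094395 = -1.500000
ω = Δθ/dt = -1.500000/1.5 = -1.0000
R = Δx/(sin θ' − sin θ) = -1.2500
v = R·ω = -1.2500·-1.0000 = 1.2500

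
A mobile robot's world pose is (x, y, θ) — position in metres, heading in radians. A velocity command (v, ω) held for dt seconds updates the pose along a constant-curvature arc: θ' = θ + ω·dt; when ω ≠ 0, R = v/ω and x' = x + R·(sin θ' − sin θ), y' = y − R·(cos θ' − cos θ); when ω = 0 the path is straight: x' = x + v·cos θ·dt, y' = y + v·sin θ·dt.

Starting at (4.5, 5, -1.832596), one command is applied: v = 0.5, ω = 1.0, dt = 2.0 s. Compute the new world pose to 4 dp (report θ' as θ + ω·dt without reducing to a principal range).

(5.0663, 4.3776, 0.1674)

θ' = -1.8326 + 1.0·2.0 = 0.1674
R = v/ω = 0.5/1.0 = 0.5000
x' = 4.5 + 0.5000·(sin 0.1674 − sin -1.8326) = 5.0663
y' = 5 − 0.5000·(cos 0.1674 − cos -1.8326) = 4.3776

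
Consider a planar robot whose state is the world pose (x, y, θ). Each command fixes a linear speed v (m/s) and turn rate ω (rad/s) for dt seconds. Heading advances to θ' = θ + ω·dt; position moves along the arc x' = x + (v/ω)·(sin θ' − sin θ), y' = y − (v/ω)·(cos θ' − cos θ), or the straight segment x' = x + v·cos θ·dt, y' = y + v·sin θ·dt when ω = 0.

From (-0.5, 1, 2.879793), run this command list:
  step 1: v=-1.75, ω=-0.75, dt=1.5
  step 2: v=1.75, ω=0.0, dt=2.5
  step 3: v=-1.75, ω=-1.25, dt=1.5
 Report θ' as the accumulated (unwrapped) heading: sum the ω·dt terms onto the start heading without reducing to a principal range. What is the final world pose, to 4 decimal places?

(-1.1547, 1.8282, -0.1202)

step 1: θ'=1.7548 (R=2.3333) → pose (1.1900, -0.8269, 1.7548)
step 2: θ'=1.7548 (straight) → pose (0.3896, 3.4742, 1.7548)
step 3: θ'=-0.1202 (R=1.4000) → pose (-1.1547, 1.8282, -0.1202)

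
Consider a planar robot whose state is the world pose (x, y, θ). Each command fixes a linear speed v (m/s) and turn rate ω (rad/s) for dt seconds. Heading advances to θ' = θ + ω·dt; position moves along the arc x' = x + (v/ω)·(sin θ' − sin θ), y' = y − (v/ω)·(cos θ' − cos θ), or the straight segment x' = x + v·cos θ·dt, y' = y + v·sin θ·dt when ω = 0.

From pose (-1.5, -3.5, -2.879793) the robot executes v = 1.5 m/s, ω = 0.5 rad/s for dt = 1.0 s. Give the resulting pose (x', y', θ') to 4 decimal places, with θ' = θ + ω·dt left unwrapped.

θ' = -2.8798 + 0.5·1.0 = -2.3798
R = v/ω = 1.5/0.5 = 3.0000
x' = -1.5 + 3.0000·(sin -2.3798 − sin -2.8798) = -2.7942
y' = -3.5 − 3.0000·(cos -2.3798 − cos -2.8798) = -4.2270

(-2.7942, -4.2270, -2.3798)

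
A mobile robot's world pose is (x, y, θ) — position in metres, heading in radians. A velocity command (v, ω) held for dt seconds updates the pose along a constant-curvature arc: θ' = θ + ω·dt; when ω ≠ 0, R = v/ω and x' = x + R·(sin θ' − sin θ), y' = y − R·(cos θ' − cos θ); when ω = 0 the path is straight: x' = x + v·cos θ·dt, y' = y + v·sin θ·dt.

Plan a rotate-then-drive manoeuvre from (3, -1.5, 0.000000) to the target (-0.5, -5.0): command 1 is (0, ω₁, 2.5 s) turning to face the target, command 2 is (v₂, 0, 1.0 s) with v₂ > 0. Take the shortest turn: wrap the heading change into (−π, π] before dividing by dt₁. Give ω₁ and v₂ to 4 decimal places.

ω₁ = -0.9425, v₂ = 4.9497

heading to target = atan2(-5−-1.5, -0.5−3) = -2.3562
Δθ = wrap(-2.3562 − 0.0000) = -2.3562; ω₁ = Δθ/dt₁ = -0.9425
distance = √((-0.5−3)² + (-5−-1.5)²) = 4.9497; v₂ = distance/dt₂ = 4.9497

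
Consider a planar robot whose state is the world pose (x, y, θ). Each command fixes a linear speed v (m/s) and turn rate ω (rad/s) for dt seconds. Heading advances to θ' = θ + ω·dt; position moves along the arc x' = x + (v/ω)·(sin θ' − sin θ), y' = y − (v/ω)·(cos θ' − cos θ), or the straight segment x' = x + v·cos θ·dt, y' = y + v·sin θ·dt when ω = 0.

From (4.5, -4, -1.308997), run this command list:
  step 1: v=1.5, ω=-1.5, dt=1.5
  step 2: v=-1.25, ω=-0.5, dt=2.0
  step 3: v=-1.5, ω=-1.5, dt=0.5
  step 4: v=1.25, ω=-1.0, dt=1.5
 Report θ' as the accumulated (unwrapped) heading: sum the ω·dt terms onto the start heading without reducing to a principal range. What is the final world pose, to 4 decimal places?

step 1: θ'=-3.5590 (R=-1.0000) → pose (3.1287, -5.1730, -3.5590)
step 2: θ'=-4.5590 (R=2.5000) → pose (4.5859, -7.0763, -4.5590)
step 3: θ'=-5.3090 (R=1.0000) → pose (4.4248, -7.7910, -5.3090)
step 4: θ'=-6.8090 (R=-1.2500) → pose (6.0863, -7.4121, -6.8090)

(6.0863, -7.4121, -6.8090)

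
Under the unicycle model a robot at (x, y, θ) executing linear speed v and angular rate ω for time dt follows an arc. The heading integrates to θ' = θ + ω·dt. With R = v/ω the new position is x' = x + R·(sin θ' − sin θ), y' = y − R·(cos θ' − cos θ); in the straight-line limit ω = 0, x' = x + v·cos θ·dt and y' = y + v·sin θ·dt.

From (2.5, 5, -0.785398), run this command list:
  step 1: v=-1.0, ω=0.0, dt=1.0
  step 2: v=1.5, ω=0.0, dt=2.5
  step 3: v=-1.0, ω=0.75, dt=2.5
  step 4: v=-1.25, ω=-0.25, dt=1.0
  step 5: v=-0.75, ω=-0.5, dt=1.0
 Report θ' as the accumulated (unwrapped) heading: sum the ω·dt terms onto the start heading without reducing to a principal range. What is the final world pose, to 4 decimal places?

(0.9926, 1.2925, 0.3396)

step 1: θ'=-0.7854 (straight) → pose (1.7929, 5.7071, -0.7854)
step 2: θ'=-0.7854 (straight) → pose (4.4445, 3.0555, -0.7854)
step 3: θ'=1.0896 (R=-1.3333) → pose (2.3198, 2.7298, 1.0896)
step 4: θ'=0.8396 (R=5.0000) → pose (1.6095, 1.7052, 0.8396)
step 5: θ'=0.3396 (R=1.5000) → pose (0.9926, 1.2925, 0.3396)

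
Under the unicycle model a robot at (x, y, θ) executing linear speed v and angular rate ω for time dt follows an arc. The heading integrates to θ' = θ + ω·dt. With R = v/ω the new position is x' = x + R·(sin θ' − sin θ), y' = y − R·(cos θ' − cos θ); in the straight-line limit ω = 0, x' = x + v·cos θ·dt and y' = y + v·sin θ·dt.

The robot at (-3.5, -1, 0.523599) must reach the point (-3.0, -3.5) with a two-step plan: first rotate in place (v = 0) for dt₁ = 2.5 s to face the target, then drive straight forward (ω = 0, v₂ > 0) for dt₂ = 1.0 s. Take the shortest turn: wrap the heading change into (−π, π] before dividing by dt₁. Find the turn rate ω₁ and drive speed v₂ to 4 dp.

heading to target = atan2(-3.5−-1, -3−-3.5) = -1.3734
Δθ = wrap(-1.3734 − 0.5236) = -1.8970; ω₁ = Δθ/dt₁ = -0.7588
distance = √((-3−-3.5)² + (-3.5−-1)²) = 2.5495; v₂ = distance/dt₂ = 2.5495

ω₁ = -0.7588, v₂ = 2.5495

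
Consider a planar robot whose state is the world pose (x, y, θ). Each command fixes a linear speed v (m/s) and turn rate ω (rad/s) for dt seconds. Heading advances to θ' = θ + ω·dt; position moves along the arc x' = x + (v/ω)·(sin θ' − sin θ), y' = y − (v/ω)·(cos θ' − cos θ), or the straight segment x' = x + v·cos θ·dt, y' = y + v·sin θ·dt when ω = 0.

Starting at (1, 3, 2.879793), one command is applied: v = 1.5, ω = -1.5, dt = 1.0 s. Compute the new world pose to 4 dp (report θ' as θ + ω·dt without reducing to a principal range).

(0.2770, 4.1558, 1.3798)

θ' = 2.8798 + -1.5·1.0 = 1.3798
R = v/ω = 1.5/-1.5 = -1.0000
x' = 1 + -1.0000·(sin 1.3798 − sin 2.8798) = 0.2770
y' = 3 − -1.0000·(cos 1.3798 − cos 2.8798) = 4.1558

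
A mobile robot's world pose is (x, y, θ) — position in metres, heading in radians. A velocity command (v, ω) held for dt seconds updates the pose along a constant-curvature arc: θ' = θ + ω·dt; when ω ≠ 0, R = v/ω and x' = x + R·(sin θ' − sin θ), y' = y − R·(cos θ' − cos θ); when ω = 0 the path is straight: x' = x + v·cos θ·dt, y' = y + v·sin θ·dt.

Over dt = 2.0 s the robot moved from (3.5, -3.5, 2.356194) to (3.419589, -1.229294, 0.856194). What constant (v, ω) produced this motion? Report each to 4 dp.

v = 1.2500, ω = -0.7500

Δθ = 0.856194 − 2.356194 = -1.500000
ω = Δθ/dt = -1.500000/2.0 = -0.7500
R = −Δy/(cos θ' − cos θ) = -1.6667
v = R·ω = -1.6667·-0.7500 = 1.2500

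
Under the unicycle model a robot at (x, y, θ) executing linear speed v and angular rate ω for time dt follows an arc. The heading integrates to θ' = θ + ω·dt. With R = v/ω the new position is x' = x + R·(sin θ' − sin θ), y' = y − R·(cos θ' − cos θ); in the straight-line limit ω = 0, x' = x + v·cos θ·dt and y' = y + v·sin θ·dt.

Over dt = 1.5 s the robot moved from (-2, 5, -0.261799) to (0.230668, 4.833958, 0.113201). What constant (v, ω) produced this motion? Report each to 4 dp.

Δθ = 0.113201 − -0.261799 = 0.375000
ω = Δθ/dt = 0.375000/1.5 = 0.2500
R = Δx/(sin θ' − sin θ) = 6.0000
v = R·ω = 6.0000·0.2500 = 1.5000

v = 1.5000, ω = 0.2500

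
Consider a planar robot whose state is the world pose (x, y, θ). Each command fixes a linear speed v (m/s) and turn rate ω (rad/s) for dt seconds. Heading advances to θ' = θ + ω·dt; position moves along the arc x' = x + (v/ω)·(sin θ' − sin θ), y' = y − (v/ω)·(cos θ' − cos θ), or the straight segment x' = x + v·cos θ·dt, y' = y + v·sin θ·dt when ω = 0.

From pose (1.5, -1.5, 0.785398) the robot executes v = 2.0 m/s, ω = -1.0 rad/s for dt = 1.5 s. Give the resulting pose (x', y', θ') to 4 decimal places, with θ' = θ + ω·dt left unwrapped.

θ' = 0.7854 + -1.0·1.5 = -0.7146
R = v/ω = 2.0/-1.0 = -2.0000
x' = 1.5 + -2.0000·(sin -0.7146 − sin 0.7854) = 4.2248
y' = -1.5 − -2.0000·(cos -0.7146 − cos 0.7854) = -1.4035

(4.2248, -1.4035, -0.7146)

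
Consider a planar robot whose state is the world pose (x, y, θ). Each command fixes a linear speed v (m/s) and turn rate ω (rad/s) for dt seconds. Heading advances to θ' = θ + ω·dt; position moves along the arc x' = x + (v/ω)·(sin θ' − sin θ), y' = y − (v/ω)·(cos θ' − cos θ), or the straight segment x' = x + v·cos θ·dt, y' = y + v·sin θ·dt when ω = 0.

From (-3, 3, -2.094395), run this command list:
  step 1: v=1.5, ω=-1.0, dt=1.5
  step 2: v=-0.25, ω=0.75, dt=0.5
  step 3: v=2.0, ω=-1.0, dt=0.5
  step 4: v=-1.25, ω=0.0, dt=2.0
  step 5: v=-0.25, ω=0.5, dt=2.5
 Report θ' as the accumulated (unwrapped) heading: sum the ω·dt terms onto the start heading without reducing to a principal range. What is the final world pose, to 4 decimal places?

step 1: θ'=-3.5944 (R=-1.5000) → pose (-4.9553, 2.4012, -3.5944)
step 2: θ'=-3.2194 (R=-0.3333) → pose (-4.8353, 2.3686, -3.2194)
step 3: θ'=-3.7194 (R=-2.0000) → pose (-5.7723, 2.6872, -3.7194)
step 4: θ'=-3.7194 (straight) → pose (-3.6781, 1.3217, -3.7194)
step 5: θ'=-2.4694 (R=-0.5000) → pose (-3.0937, 1.3493, -2.4694)

(-3.0937, 1.3493, -2.4694)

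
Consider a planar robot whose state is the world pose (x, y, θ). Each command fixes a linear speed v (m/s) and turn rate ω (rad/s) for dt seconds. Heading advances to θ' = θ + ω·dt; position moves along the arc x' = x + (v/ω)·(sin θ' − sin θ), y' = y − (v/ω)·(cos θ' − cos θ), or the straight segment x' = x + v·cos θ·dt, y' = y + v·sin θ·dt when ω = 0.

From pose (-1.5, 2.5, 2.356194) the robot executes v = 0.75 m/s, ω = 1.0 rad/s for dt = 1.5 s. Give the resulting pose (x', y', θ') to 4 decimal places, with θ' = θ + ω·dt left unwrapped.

(-2.5218, 2.5362, 3.8562)

θ' = 2.3562 + 1.0·1.5 = 3.8562
R = v/ω = 0.75/1.0 = 0.7500
x' = -1.5 + 0.7500·(sin 3.8562 − sin 2.3562) = -2.5218
y' = 2.5 − 0.7500·(cos 3.8562 − cos 2.3562) = 2.5362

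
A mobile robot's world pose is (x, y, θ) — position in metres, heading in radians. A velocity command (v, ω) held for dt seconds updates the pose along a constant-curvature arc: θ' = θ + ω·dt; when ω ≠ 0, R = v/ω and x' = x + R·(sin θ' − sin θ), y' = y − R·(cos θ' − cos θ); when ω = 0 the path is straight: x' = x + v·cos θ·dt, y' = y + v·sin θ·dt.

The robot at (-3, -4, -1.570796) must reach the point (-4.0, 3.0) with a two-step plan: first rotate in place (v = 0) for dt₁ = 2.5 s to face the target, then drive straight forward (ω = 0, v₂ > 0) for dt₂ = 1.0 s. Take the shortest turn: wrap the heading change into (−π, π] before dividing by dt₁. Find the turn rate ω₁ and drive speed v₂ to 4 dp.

ω₁ = -1.1999, v₂ = 7.0711

heading to target = atan2(3−-4, -4−-3) = 1.7127
Δθ = wrap(1.7127 − -1.5708) = -2.9997; ω₁ = Δθ/dt₁ = -1.1999
distance = √((-4−-3)² + (3−-4)²) = 7.0711; v₂ = distance/dt₂ = 7.0711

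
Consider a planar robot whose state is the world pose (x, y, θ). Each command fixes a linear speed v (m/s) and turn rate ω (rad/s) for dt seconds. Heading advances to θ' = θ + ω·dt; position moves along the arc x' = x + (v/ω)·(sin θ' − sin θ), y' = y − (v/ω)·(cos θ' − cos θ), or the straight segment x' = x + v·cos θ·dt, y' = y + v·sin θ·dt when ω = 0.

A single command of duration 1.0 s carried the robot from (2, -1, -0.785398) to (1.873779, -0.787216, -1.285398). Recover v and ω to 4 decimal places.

Δθ = -1.285398 − -0.785398 = -0.500000
ω = Δθ/dt = -0.500000/1.0 = -0.5000
R = −Δy/(cos θ' − cos θ) = 0.5000
v = R·ω = 0.5000·-0.5000 = -0.2500

v = -0.2500, ω = -0.5000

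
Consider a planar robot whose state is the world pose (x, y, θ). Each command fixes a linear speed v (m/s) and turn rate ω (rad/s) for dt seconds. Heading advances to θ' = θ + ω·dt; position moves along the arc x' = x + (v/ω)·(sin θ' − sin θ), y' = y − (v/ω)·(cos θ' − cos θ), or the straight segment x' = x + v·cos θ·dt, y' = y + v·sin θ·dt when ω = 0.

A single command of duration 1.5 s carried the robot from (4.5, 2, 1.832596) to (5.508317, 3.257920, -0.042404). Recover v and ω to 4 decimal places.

Δθ = -0.042404 − 1.832596 = -1.875000
ω = Δθ/dt = -1.875000/1.5 = -1.2500
R = −Δy/(cos θ' − cos θ) = -1.0000
v = R·ω = -1.0000·-1.2500 = 1.2500

v = 1.2500, ω = -1.2500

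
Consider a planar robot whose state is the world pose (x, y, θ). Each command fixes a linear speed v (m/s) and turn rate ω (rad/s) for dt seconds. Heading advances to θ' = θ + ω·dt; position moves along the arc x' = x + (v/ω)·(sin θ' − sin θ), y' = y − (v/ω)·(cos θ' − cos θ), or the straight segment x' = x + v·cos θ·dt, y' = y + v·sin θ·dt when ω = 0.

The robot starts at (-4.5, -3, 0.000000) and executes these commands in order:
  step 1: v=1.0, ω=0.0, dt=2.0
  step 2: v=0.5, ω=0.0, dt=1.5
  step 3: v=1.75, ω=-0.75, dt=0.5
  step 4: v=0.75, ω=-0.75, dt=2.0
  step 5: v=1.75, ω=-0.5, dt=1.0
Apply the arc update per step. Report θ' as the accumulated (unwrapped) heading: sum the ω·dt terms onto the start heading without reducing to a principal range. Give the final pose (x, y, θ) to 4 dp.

(-1.2190, -5.8648, -2.3750)

step 1: θ'=0.0000 (straight) → pose (-2.5000, -3.0000, 0.0000)
step 2: θ'=0.0000 (straight) → pose (-1.7500, -3.0000, 0.0000)
step 3: θ'=-0.3750 (R=-2.3333) → pose (-0.8954, -3.1621, -0.3750)
step 4: θ'=-1.8750 (R=-1.0000) → pose (-0.3076, -4.3922, -1.8750)
step 5: θ'=-2.3750 (R=-3.5000) → pose (-1.2190, -5.8648, -2.3750)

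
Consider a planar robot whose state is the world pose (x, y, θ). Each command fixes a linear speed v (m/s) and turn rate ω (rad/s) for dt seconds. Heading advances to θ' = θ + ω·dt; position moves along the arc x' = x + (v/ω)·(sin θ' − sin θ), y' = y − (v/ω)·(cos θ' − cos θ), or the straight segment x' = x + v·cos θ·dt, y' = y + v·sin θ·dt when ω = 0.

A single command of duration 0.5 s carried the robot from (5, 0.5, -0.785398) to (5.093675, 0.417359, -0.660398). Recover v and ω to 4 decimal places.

Δθ = -0.660398 − -0.785398 = 0.125000
ω = Δθ/dt = 0.125000/0.5 = 0.2500
R = Δx/(sin θ' − sin θ) = 1.0000
v = R·ω = 1.0000·0.2500 = 0.2500

v = 0.2500, ω = 0.2500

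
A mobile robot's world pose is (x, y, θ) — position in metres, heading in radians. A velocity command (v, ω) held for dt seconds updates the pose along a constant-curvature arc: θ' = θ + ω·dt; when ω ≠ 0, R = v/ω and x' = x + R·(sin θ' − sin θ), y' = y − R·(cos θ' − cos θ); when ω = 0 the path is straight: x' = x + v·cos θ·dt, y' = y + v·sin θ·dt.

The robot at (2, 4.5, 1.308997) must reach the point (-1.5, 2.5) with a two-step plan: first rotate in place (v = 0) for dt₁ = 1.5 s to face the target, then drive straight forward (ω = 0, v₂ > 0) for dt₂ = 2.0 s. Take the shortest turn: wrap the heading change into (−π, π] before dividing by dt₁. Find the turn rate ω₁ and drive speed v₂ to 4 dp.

ω₁ = 1.5678, v₂ = 2.0156

heading to target = atan2(2.5−4.5, -1.5−2) = -2.6224
Δθ = wrap(-2.6224 − 1.3090) = 2.3517; ω₁ = Δθ/dt₁ = 1.5678
distance = √((-1.5−2)² + (2.5−4.5)²) = 4.0311; v₂ = distance/dt₂ = 2.0156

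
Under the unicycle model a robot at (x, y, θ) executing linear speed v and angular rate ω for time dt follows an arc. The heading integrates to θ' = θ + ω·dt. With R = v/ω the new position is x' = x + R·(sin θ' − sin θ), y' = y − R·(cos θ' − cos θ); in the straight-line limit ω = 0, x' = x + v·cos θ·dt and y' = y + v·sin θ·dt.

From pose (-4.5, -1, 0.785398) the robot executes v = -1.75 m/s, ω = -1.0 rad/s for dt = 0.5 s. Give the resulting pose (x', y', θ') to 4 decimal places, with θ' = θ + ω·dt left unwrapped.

θ' = 0.7854 + -1.0·0.5 = 0.2854
R = v/ω = -1.75/-1.0 = 1.7500
x' = -4.5 + 1.7500·(sin 0.2854 − sin 0.7854) = -5.2447
y' = -1 − 1.7500·(cos 0.2854 − cos 0.7854) = -1.4418

(-5.2447, -1.4418, 0.2854)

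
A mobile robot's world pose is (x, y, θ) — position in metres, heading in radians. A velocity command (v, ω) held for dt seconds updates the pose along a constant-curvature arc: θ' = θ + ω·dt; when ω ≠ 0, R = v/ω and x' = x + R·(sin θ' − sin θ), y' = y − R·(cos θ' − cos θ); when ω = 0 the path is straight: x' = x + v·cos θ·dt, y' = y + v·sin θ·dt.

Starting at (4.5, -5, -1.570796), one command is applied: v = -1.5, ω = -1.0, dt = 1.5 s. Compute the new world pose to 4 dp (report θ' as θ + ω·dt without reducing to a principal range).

θ' = -1.5708 + -1.0·1.5 = -3.0708
R = v/ω = -1.5/-1.0 = 1.5000
x' = 4.5 + 1.5000·(sin -3.0708 − sin -1.5708) = 5.8939
y' = -5 − 1.5000·(cos -3.0708 − cos -1.5708) = -3.5038

(5.8939, -3.5038, -3.0708)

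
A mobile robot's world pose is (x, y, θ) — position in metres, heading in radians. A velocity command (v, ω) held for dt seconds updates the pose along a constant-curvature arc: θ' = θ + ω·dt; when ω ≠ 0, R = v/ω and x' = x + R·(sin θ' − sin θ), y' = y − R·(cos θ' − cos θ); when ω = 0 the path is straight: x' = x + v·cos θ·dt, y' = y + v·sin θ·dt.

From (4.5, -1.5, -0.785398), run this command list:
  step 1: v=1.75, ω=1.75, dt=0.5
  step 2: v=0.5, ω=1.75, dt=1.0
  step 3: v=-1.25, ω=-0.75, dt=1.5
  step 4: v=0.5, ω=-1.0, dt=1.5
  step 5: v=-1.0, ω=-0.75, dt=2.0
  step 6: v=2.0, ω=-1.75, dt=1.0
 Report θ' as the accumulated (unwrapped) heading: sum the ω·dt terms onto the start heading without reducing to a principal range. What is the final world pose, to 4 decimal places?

step 1: θ'=0.0896 (R=1.0000) → pose (5.2966, -1.7889, 0.0896)
step 2: θ'=1.8396 (R=0.2857) → pose (5.5465, -1.4284, 1.8396)
step 3: θ'=0.7146 (R=1.6667) → pose (5.0319, -3.1300, 0.7146)
step 4: θ'=-0.7854 (R=-0.5000) → pose (5.7131, -3.1541, -0.7854)
step 5: θ'=-2.2854 (R=1.3333) → pose (5.6487, -1.3375, -2.2854)
step 6: θ'=-4.0354 (R=-1.1429) → pose (3.8947, -1.3046, -4.0354)

(3.8947, -1.3046, -4.0354)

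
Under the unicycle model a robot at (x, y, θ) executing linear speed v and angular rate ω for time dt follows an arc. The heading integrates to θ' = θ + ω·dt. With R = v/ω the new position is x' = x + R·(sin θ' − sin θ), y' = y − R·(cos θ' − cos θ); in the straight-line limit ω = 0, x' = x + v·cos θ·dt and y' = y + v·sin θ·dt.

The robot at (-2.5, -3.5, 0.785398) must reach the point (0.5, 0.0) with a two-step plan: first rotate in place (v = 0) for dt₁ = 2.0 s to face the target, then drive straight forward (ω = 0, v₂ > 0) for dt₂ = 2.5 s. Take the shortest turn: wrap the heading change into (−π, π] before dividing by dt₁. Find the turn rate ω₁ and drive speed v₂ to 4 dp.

ω₁ = 0.0384, v₂ = 1.8439

heading to target = atan2(0−-3.5, 0.5−-2.5) = 0.8622
Δθ = wrap(0.8622 − 0.7854) = 0.0768; ω₁ = Δθ/dt₁ = 0.0384
distance = √((0.5−-2.5)² + (0−-3.5)²) = 4.6098; v₂ = distance/dt₂ = 1.8439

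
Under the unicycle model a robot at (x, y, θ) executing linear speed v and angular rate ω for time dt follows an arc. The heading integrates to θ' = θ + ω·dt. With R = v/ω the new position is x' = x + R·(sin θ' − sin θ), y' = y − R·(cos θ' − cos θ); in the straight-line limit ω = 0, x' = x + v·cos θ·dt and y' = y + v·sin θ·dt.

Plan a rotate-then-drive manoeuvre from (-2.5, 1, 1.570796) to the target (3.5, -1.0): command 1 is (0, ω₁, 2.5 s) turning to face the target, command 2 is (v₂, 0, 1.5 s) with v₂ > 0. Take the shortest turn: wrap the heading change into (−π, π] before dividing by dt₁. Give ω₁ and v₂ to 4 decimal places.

ω₁ = -0.7570, v₂ = 4.2164

heading to target = atan2(-1−1, 3.5−-2.5) = -0.3218
Δθ = wrap(-0.3218 − 1.5708) = -1.8925; ω₁ = Δθ/dt₁ = -0.7570
distance = √((3.5−-2.5)² + (-1−1)²) = 6.3246; v₂ = distance/dt₂ = 4.2164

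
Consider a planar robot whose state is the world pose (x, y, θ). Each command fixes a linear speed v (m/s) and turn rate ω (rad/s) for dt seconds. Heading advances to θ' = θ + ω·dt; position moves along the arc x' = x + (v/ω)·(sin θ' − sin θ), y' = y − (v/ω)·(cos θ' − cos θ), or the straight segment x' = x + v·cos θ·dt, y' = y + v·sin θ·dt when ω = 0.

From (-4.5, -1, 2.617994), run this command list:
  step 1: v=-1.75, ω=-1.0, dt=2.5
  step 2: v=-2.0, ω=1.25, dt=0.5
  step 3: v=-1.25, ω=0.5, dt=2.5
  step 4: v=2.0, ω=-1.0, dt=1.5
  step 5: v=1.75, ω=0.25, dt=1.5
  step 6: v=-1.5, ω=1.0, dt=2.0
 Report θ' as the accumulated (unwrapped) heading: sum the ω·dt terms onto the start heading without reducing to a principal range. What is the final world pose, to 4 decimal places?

step 1: θ'=0.1180 (R=1.7500) → pose (-5.1690, -4.2534, 0.1180)
step 2: θ'=0.7430 (R=-1.6000) → pose (-6.0630, -4.6639, 0.7430)
step 3: θ'=1.9930 (R=-2.5000) → pose (-6.6523, -7.5295, 1.9930)
step 4: θ'=0.4930 (R=-2.0000) → pose (-5.7744, -4.9481, 0.4930)
step 5: θ'=0.8680 (R=7.0000) → pose (-3.7460, -3.3062, 0.8680)
step 6: θ'=2.8680 (R=-1.5000) → pose (-3.0068, -5.7199, 2.8680)

(-3.0068, -5.7199, 2.8680)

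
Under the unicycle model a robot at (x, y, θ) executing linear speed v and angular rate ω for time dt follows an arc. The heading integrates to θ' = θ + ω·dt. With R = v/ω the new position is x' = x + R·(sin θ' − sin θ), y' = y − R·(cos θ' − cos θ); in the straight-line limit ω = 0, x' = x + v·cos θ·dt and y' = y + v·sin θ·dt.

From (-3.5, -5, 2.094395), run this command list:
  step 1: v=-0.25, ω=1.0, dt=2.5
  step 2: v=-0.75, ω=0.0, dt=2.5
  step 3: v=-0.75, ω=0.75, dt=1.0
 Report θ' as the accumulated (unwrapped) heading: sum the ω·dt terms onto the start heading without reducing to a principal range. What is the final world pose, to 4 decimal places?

step 1: θ'=4.5944 (R=-0.2500) → pose (-3.0352, -4.9044, 4.5944)
step 2: θ'=4.5944 (straight) → pose (-2.8145, -3.0425, 4.5944)
step 3: θ'=5.3444 (R=-1.0000) → pose (-3.0007, -2.3340, 5.3444)

(-3.0007, -2.3340, 5.3444)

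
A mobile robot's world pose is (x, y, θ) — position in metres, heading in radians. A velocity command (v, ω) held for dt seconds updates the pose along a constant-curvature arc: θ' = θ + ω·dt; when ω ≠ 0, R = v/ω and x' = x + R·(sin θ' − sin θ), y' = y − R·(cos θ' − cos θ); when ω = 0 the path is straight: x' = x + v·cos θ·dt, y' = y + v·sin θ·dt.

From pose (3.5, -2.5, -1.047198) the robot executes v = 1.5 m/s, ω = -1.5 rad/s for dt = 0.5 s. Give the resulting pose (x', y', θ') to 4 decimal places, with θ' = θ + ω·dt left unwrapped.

θ' = -1.0472 + -1.5·0.5 = -1.7972
R = v/ω = 1.5/-1.5 = -1.0000
x' = 3.5 + -1.0000·(sin -1.7972 − sin -1.0472) = 3.6085
y' = -2.5 − -1.0000·(cos -1.7972 − cos -1.0472) = -3.2245

(3.6085, -3.2245, -1.7972)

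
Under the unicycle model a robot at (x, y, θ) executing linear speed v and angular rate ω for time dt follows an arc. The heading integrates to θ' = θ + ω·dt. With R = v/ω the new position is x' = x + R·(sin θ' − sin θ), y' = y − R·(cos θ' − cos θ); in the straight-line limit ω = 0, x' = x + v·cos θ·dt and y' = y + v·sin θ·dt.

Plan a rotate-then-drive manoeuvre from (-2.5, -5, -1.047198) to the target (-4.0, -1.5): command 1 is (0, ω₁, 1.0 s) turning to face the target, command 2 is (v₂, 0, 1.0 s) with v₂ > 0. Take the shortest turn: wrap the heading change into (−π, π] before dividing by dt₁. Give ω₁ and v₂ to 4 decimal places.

ω₁ = 3.0229, v₂ = 3.8079

heading to target = atan2(-1.5−-5, -4−-2.5) = 1.9757
Δθ = wrap(1.9757 − -1.0472) = 3.0229; ω₁ = Δθ/dt₁ = 3.0229
distance = √((-4−-2.5)² + (-1.5−-5)²) = 3.8079; v₂ = distance/dt₂ = 3.8079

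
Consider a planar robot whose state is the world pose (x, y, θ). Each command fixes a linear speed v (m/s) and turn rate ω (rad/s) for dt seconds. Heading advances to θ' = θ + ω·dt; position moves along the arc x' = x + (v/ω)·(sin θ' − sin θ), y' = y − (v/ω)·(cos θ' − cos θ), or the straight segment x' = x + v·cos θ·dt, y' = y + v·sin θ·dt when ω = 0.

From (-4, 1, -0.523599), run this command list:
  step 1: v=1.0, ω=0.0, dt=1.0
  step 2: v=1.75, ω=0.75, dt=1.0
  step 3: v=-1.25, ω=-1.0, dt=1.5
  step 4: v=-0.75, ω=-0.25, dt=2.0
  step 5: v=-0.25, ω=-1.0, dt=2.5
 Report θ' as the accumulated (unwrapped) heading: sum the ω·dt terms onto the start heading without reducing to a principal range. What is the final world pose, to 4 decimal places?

step 1: θ'=-0.5236 (straight) → pose (-3.1340, 0.5000, -0.5236)
step 2: θ'=0.2264 (R=2.3333) → pose (-1.4435, 0.2469, 0.2264)
step 3: θ'=-1.2736 (R=1.2500) → pose (-2.9193, 1.0990, -1.2736)
step 4: θ'=-1.7736 (R=3.0000) → pose (-2.9894, 2.5818, -1.7736)
step 5: θ'=-4.2736 (R=0.2500) → pose (-2.5182, 2.6376, -4.2736)

(-2.5182, 2.6376, -4.2736)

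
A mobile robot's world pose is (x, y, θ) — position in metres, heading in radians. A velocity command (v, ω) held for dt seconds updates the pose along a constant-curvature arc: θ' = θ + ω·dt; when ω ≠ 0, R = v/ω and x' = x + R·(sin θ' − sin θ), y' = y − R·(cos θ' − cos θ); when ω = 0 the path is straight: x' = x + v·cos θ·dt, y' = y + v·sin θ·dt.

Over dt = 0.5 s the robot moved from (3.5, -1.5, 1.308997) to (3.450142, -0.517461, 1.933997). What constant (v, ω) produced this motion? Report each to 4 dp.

Δθ = 1.933997 − 1.308997 = 0.625000
ω = Δθ/dt = 0.625000/0.5 = 1.2500
R = −Δy/(cos θ' − cos θ) = 1.6000
v = R·ω = 1.6000·1.2500 = 2.0000

v = 2.0000, ω = 1.2500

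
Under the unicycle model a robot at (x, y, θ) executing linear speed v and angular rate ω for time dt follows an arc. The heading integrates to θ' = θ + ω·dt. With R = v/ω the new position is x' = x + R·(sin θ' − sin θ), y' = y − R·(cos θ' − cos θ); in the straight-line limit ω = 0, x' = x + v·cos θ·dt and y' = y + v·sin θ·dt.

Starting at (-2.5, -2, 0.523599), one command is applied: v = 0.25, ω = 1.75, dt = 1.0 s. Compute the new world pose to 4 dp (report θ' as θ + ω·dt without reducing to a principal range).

(-2.4624, -1.7839, 2.2736)

θ' = 0.5236 + 1.75·1.0 = 2.2736
R = v/ω = 0.25/1.75 = 0.1429
x' = -2.5 + 0.1429·(sin 2.2736 − sin 0.5236) = -2.4624
y' = -2 − 0.1429·(cos 2.2736 − cos 0.5236) = -1.7839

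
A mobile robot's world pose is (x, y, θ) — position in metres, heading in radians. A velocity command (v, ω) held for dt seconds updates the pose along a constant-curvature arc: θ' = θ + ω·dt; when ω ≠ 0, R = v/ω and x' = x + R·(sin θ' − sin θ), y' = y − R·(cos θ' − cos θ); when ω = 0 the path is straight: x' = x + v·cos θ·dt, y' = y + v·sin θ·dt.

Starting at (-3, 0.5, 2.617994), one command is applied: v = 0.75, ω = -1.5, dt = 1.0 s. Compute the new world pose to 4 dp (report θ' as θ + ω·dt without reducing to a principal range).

(-3.1996, 1.1518, 1.1180)

θ' = 2.6180 + -1.5·1.0 = 1.1180
R = v/ω = 0.75/-1.5 = -0.5000
x' = -3 + -0.5000·(sin 1.1180 − sin 2.6180) = -3.1996
y' = 0.5 − -0.5000·(cos 1.1180 − cos 2.6180) = 1.1518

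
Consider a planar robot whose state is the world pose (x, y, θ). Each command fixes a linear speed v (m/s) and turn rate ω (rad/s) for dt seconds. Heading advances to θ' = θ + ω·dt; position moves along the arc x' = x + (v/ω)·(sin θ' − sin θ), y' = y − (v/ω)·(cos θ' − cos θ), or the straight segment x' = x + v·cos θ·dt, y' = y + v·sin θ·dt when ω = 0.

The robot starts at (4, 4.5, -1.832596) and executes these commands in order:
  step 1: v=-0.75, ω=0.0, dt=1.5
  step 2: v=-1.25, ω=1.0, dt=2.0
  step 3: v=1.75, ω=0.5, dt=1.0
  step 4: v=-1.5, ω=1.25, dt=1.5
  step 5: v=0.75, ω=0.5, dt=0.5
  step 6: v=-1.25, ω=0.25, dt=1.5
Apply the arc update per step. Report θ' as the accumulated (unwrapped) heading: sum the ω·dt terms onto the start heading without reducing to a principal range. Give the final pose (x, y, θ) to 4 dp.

step 1: θ'=-1.8326 (straight) → pose (4.2912, 5.5867, -1.8326)
step 2: θ'=0.1674 (R=-1.2500) → pose (2.8755, 7.1427, 0.1674)
step 3: θ'=0.6674 (R=3.5000) → pose (4.4586, 7.8448, 0.6674)
step 4: θ'=2.5424 (R=-1.2000) → pose (4.5246, 5.9113, 2.5424)
step 5: θ'=2.7924 (R=1.5000) → pose (4.1918, 6.0821, 2.7924)
step 6: θ'=3.1674 (R=-5.0000) → pose (6.0316, 5.7820, 3.1674)

(6.0316, 5.7820, 3.1674)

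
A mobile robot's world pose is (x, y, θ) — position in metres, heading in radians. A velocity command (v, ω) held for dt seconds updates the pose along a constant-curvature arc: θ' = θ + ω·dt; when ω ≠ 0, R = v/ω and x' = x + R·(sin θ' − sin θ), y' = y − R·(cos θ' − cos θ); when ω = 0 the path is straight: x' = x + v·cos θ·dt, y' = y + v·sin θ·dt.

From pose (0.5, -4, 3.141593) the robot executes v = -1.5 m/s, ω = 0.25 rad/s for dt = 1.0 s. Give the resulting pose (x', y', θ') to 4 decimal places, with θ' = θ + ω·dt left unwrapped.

θ' = 3.1416 + 0.25·1.0 = 3.3916
R = v/ω = -1.5/0.25 = -6.0000
x' = 0.5 + -6.0000·(sin 3.3916 − sin 3.1416) = 1.9844
y' = -4 − -6.0000·(cos 3.3916 − cos 3.1416) = -3.8135

(1.9844, -3.8135, 3.3916)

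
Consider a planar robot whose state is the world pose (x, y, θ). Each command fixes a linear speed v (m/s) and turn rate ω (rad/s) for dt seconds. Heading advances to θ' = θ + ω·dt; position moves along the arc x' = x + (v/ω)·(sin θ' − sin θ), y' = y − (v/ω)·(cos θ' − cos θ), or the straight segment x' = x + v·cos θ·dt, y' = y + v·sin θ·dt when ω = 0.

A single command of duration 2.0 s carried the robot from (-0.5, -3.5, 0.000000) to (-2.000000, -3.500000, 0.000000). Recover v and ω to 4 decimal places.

Δθ = 0.000000 − 0.000000 = 0.000000
ω = Δθ/dt = 0.000000/2.0 = 0.0000
ω = 0 → v = (Δx·cos θ + Δy·sin θ)/dt = -0.7500

v = -0.7500, ω = 0.0000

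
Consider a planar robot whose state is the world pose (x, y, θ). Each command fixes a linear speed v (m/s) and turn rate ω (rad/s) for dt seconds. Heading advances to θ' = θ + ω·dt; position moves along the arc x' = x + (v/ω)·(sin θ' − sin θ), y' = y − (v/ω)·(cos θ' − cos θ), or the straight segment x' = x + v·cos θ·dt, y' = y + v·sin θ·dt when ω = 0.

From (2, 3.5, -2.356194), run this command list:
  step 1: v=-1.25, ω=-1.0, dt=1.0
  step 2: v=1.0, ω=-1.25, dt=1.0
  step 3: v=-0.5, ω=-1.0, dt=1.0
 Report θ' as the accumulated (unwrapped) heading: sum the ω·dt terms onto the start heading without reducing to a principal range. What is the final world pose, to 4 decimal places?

(2.3410, 4.0916, -5.6062)

step 1: θ'=-3.3562 (R=1.2500) → pose (3.1501, 3.8374, -3.3562)
step 2: θ'=-4.6062 (R=-0.8000) → pose (2.5250, 4.5343, -4.6062)
step 3: θ'=-5.6062 (R=0.5000) → pose (2.3410, 4.0916, -5.6062)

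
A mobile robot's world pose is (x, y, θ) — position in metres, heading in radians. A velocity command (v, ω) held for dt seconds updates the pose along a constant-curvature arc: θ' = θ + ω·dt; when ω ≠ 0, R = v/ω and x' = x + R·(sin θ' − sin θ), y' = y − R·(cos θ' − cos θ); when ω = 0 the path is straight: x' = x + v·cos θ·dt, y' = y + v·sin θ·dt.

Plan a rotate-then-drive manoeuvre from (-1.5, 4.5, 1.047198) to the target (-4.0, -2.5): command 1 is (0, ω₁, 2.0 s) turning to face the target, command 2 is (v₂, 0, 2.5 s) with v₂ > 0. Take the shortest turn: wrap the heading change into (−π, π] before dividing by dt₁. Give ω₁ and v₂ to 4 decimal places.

heading to target = atan2(-2.5−4.5, -4−-1.5) = -1.9138
Δθ = wrap(-1.9138 − 1.0472) = -2.9610; ω₁ = Δθ/dt₁ = -1.4805
distance = √((-4−-1.5)² + (-2.5−4.5)²) = 7.4330; v₂ = distance/dt₂ = 2.9732

ω₁ = -1.4805, v₂ = 2.9732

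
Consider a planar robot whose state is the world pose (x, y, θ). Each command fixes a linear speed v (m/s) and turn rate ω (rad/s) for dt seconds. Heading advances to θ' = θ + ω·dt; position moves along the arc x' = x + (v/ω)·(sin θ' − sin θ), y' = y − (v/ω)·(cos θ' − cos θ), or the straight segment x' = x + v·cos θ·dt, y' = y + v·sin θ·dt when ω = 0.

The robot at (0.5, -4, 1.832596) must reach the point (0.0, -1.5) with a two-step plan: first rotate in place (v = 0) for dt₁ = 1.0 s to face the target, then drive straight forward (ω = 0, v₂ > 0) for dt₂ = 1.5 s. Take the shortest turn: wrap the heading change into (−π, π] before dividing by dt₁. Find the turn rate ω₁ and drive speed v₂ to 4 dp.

heading to target = atan2(-1.5−-4, 0−0.5) = 1.7682
Δθ = wrap(1.7682 − 1.8326) = -0.0644; ω₁ = Δθ/dt₁ = -0.0644
distance = √((0−0.5)² + (-1.5−-4)²) = 2.5495; v₂ = distance/dt₂ = 1.6997

ω₁ = -0.0644, v₂ = 1.6997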